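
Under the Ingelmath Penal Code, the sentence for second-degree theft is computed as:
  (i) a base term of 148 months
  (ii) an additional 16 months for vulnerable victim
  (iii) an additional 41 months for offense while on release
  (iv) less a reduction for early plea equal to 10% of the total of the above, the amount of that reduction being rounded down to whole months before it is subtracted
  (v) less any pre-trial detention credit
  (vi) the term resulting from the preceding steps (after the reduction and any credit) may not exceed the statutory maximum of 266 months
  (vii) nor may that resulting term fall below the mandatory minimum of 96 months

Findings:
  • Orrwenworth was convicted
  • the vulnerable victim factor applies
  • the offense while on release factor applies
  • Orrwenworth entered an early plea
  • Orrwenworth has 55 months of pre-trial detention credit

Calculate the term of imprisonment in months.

130 months

Vulnerable victim enhancement: +16 months
Offense while on release enhancement: +41 months
Adjusted term: 148 months + 16 months + 41 months = 205 months
Early plea reduction: 10% of 205 months = 20 months (rounded down)
After reduction: 205 − 20 = 185 months
Less pre-trial detention credit: 185 months − 55 months = 130 months
Cap at 266 months: 130 months is within the cap, no reduction.
Minimum 96 months: 130 months meets the minimum, no increase.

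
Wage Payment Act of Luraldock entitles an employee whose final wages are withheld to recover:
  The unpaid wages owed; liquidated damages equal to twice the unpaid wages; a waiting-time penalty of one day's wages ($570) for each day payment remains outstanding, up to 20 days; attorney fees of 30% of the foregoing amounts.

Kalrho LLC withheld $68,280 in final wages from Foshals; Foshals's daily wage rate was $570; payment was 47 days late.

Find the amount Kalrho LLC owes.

Doubled: 2 × $68,280 = $136,560
Penalty days: min(47, 20) = 20
Waiting-time penalty: 20 × $570 = $11,400
Subtotal: $68,280 + $136,560 + $11,400 = $216,240
Attorney fees: 30% of $216,240 = $64,872
Total award: $216,240 + $64,872 = $281,112

$281,112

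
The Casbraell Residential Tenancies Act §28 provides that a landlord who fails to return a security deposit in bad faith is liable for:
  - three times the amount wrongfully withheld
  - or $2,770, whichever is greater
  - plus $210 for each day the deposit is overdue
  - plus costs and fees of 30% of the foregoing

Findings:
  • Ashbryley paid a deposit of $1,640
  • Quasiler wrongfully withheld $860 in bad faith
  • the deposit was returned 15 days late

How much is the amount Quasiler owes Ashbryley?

Trebled: 3 × $860 = $2,580
Minimum $2,770: $2,580 is below the minimum → $2,770
Late-return penalty: 15 × $210 = $3,150
Damages plus late penalty: $2,770 + $3,150 = $5,920
Costs and fees: 30% of $5,920 = $1,776
Total recovery: $5,920 + $1,776 = $7,696

$7,696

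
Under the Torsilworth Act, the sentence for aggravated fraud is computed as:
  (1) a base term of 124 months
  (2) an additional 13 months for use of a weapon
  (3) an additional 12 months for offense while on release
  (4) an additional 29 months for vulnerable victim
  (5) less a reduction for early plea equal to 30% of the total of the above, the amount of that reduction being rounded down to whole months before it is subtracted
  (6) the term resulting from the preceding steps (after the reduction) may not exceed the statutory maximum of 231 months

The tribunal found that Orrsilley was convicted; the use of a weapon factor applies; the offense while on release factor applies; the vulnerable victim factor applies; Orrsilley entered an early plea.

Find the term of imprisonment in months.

125 months

Use of a weapon enhancement: +13 months
Offense while on release enhancement: +12 months
Vulnerable victim enhancement: +29 months
Adjusted term: 124 months + 13 months + 12 months + 29 months = 178 months
Early plea reduction: 30% of 178 months = 53 months (rounded down)
After reduction: 178 − 53 = 125 months
Cap at 231 months: 125 months is within the cap, no reduction.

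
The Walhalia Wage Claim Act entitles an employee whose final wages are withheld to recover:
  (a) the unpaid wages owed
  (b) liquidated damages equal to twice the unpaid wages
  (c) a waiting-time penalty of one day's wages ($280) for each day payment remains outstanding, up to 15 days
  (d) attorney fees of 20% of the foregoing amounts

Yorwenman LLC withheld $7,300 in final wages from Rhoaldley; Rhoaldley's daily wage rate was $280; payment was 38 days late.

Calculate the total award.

Doubled: 2 × $7,300 = $14,600
Penalty days: min(38, 15) = 15
Waiting-time penalty: 15 × $280 = $4,200
Subtotal: $7,300 + $14,600 + $4,200 = $26,100
Attorney fees: 20% of $26,100 = $5,220
Total award: $26,100 + $5,220 = $31,320

$31,320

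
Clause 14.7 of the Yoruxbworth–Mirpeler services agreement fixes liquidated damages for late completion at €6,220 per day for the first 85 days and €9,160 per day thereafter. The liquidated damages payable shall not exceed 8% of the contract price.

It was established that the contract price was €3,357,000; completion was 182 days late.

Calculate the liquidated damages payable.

First 85 days: 85 × €6,220 = €528,700
Remaining days: (182 − 85) × €9,160 = €888,520
Accrued per-day damages: €528,700 + €888,520 = €1,417,220
Cap: 8% of €3,357,000 = €268,560
Cap at €268,560: €1,417,220 exceeds the cap → €268,560

€268,560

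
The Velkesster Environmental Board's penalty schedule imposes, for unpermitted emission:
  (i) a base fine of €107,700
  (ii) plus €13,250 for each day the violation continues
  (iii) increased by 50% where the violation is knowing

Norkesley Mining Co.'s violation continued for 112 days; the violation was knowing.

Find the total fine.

Per-day component: 112 × €13,250 = €1,484,000
Base plus per-day: €107,700 + €1,484,000 = €1,591,700
Enhancement: 50% of €1,591,700 = €795,850
Enhanced fine: €1,591,700 + €795,850 = €2,387,550

€2,387,550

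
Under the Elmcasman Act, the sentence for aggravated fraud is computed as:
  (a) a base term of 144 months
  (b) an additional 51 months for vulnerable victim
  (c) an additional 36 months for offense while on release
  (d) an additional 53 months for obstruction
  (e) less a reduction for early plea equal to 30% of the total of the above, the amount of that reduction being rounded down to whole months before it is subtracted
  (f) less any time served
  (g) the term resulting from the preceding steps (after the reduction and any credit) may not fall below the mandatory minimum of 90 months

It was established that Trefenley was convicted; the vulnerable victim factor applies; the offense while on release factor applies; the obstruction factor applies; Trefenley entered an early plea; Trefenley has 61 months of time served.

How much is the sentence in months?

Vulnerable victim enhancement: +51 months
Offense while on release enhancement: +36 months
Obstruction enhancement: +53 months
Adjusted term: 144 months + 51 months + 36 months + 53 months = 284 months
Early plea reduction: 30% of 284 months = 85 months (rounded down)
After reduction: 284 − 85 = 199 months
Less time served: 199 months − 61 months = 138 months
Minimum 90 months: 138 months meets the minimum, no increase.

138 months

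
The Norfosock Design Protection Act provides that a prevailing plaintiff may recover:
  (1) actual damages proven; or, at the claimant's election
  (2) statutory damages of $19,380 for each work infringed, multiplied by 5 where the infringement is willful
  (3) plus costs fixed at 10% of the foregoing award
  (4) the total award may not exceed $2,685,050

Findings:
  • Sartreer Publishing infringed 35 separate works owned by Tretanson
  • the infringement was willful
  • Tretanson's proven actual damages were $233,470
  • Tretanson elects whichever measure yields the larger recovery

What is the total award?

Award: $2,685,050

Statutory damages: 35 × $19,380 = $678,300
Multiplied by 5: 5 × $678,300 = $3,391,500
Greater of actual damages ($233,470) or enhanced statutory damages ($3,391,500): $3,391,500
Costs: 10% of $3,391,500 = $339,150
Award plus costs: $3,391,500 + $339,150 = $3,730,650
Cap at $2,685,050: $3,730,650 exceeds the cap → $2,685,050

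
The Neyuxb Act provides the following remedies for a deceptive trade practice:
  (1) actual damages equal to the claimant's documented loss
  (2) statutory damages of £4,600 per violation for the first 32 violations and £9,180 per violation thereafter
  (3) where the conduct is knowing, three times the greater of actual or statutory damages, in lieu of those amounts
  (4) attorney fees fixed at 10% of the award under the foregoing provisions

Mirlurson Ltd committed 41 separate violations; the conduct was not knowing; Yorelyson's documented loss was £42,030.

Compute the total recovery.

£299,035

First 32 violations: 32 × £4,600 = £147,200
Remaining violations: (41 − 32) × £9,180 = £82,620
Statutory damages: £147,200 + £82,620 = £229,820
Conduct not knowing: the in-lieu enhancement does not apply.
Actual plus statutory damages: £42,030 + £229,820 = £271,850
Attorney fees: 10% of £271,850 = £27,185
Total recovery: £271,850 + £27,185 = £299,035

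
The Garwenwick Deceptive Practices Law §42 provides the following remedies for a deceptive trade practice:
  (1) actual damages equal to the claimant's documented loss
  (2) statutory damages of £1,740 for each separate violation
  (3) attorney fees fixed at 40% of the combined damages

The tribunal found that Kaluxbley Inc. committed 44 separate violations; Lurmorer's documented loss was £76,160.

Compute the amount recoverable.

Statutory damages: 44 × £1,740 = £76,560
Combined damages: £76,160 + £76,560 = £152,720
Attorney fees: 40% of £152,720 = £61,088
Total recovery: £152,720 + £61,088 = £213,808

£213,808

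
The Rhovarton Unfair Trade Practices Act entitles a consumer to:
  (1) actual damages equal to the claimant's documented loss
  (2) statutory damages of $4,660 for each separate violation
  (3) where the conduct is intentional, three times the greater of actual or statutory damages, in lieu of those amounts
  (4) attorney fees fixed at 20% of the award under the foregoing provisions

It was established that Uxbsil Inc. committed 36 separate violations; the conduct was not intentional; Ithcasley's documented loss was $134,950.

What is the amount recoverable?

Statutory damages: 36 × $4,660 = $167,760
Conduct not intentional: the in-lieu enhancement does not apply.
Actual plus statutory damages: $134,950 + $167,760 = $302,710
Attorney fees: 20% of $302,710 = $60,542
Total recovery: $302,710 + $60,542 = $363,252

$363,252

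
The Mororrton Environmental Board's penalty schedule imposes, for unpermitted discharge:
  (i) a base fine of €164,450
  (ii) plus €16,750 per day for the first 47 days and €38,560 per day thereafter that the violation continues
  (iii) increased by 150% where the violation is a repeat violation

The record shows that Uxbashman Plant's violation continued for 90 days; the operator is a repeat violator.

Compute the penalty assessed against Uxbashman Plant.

First 47 days: 47 × €16,750 = €787,250
Remaining days: (90 − 47) × €38,560 = €1,658,080
Per-day component: €787,250 + €1,658,080 = €2,445,330
Base plus per-day: €164,450 + €2,445,330 = €2,609,780
Enhancement: 150% of €2,609,780 = €3,914,670
Enhanced fine: €2,609,780 + €3,914,670 = €6,524,450

€6,524,450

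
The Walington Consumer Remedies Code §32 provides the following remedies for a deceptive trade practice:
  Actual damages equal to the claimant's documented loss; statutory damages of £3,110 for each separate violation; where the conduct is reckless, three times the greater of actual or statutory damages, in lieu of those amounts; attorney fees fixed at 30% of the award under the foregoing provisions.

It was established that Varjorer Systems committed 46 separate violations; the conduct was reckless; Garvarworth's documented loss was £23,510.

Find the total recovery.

Statutory damages: 46 × £3,110 = £143,060
Greater of actual damages (£23,510) or statutory damages (£143,060): £143,060
Trebled: 3 × £143,060 = £429,180
Attorney fees: 30% of £429,180 = £128,754
Total recovery: £429,180 + £128,754 = £557,934

£557,934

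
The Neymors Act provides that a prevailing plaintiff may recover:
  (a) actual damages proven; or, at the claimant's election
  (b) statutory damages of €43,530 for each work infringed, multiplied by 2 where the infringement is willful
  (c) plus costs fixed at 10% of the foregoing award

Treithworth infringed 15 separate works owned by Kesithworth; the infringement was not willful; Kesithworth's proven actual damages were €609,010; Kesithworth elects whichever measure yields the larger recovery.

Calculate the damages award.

€718,245

Statutory damages: 15 × €43,530 = €652,950
Infringement not willful: no ×2 enhancement.
Greater of actual damages (€609,010) or statutory damages (€652,950): €652,950
Costs: 10% of €652,950 = €65,295
Award plus costs: €652,950 + €65,295 = €718,245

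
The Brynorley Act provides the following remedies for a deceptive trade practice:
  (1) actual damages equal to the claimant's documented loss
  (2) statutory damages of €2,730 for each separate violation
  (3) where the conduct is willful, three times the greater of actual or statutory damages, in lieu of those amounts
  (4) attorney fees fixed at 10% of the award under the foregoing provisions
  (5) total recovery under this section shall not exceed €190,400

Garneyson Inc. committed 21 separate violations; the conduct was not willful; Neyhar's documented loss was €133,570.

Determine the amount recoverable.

Statutory damages: 21 × €2,730 = €57,330
Conduct not willful: the in-lieu enhancement does not apply.
Actual plus statutory damages: €133,570 + €57,330 = €190,900
Attorney fees: 10% of €190,900 = €19,090
Total before cap: €190,900 + €19,090 = €209,990
Cap at €190,400: €209,990 exceeds the cap → €190,400

Total recovery: €190,400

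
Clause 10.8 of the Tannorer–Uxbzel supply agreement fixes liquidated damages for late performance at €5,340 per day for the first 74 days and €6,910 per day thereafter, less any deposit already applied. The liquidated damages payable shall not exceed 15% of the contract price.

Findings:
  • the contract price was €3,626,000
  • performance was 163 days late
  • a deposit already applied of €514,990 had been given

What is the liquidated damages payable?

Liquidated damages: €495,160

First 74 days: 74 × €5,340 = €395,160
Remaining days: (163 − 74) × €6,910 = €614,990
Accrued per-day damages: €395,160 + €614,990 = €1,010,150
Less deposit already applied: €1,010,150 − €514,990 = €495,160
Cap: 15% of €3,626,000 = €543,900
Cap at €543,900: €495,160 is within the cap, no reduction.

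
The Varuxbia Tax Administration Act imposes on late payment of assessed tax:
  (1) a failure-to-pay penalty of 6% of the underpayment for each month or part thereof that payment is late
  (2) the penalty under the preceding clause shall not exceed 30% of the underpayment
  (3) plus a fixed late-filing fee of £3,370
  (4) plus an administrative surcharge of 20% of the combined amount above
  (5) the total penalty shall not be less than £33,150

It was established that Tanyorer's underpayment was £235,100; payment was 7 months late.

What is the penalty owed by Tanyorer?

Penalty: £88,680

Accrued rate: 6% × 7 = 42%, capped at 30% → 30%
Failure-to-pay penalty: 30% of £235,100 = £70,530
Penalty before surcharge: £70,530 + £3,370 = £73,900
Administrative surcharge: 20% of £73,900 = £14,780
Total penalty: £73,900 + £14,780 = £88,680
Minimum £33,150: £88,680 meets the minimum, no increase.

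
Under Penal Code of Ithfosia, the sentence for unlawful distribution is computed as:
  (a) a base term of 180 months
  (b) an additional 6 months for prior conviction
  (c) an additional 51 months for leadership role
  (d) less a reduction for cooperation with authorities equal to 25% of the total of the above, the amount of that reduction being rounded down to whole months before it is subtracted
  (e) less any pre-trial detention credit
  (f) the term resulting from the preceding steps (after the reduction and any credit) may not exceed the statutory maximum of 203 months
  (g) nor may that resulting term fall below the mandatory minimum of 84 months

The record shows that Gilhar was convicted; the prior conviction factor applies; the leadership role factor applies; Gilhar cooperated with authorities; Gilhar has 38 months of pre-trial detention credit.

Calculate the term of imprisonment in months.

Prior conviction enhancement: +6 months
Leadership role enhancement: +51 months
Adjusted term: 180 months + 6 months + 51 months = 237 months
Cooperation with authorities reduction: 25% of 237 months = 59 months (rounded down)
After reduction: 237 − 59 = 178 months
Less pre-trial detention credit: 178 months − 38 months = 140 months
Cap at 203 months: 140 months is within the cap, no reduction.
Minimum 84 months: 140 months meets the minimum, no increase.

140 months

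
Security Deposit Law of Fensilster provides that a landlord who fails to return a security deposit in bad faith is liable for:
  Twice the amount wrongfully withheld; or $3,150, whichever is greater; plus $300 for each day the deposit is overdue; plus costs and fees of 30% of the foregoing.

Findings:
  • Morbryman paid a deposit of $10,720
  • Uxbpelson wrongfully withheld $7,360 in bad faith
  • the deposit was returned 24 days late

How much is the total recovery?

Doubled: 2 × $7,360 = $14,720
Minimum $3,150: $14,720 meets the minimum, no increase.
Late-return penalty: 24 × $300 = $7,200
Damages plus late penalty: $14,720 + $7,200 = $21,920
Costs and fees: 30% of $21,920 = $6,576
Total recovery: $21,920 + $6,576 = $28,496

Recovery: $28,496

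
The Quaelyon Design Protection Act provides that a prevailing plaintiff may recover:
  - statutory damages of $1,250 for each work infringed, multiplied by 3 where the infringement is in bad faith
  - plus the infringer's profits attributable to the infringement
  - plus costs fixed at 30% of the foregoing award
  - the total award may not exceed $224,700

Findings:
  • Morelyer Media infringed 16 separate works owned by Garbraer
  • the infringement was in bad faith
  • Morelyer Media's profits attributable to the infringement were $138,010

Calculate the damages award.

Statutory damages: 16 × $1,250 = $20,000
Trebled: 3 × $20,000 = $60,000
Combined award: $60,000 + $138,010 = $198,010
Costs: 30% of $198,010 = $59,403
Award plus costs: $198,010 + $59,403 = $257,413
Cap at $224,700: $257,413 exceeds the cap → $224,700

Award: $224,700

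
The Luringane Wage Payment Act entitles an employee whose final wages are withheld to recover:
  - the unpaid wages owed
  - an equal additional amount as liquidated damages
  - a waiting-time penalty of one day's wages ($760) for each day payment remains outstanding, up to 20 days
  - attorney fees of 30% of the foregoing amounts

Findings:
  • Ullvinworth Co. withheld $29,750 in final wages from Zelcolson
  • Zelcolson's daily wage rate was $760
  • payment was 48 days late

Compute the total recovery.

Liquidated damages (equal amount): $29,750
Penalty days: min(48, 20) = 20
Waiting-time penalty: 20 × $760 = $15,200
Subtotal: $29,750 + $29,750 + $15,200 = $74,700
Attorney fees: 30% of $74,700 = $22,410
Total award: $74,700 + $22,410 = $97,110

$97,110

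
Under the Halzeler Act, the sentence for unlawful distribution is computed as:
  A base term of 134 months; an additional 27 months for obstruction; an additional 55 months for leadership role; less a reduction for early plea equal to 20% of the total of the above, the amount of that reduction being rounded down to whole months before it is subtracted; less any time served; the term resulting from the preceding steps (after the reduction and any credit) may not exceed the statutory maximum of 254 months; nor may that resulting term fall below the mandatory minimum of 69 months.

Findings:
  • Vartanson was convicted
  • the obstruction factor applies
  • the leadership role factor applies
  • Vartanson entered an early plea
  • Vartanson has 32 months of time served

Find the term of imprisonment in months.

Obstruction enhancement: +27 months
Leadership role enhancement: +55 months
Adjusted term: 134 months + 27 months + 55 months = 216 months
Early plea reduction: 20% of 216 months = 43 months (rounded down)
After reduction: 216 − 43 = 173 months
Less time served: 173 months − 32 months = 141 months
Cap at 254 months: 141 months is within the cap, no reduction.
Minimum 69 months: 141 months meets the minimum, no increase.

141 months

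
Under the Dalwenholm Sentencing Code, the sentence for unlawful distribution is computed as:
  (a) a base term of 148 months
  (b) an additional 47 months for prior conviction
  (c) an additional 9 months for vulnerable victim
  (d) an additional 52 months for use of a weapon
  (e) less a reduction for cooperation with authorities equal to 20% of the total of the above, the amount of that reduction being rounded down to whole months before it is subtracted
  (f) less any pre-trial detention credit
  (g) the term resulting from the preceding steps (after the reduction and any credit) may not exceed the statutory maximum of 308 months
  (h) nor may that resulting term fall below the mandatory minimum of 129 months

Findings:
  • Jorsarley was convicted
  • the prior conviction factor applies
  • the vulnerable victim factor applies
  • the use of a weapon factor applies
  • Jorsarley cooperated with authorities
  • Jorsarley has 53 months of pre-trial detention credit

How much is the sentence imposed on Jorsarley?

152 months

Prior conviction enhancement: +47 months
Vulnerable victim enhancement: +9 months
Use of a weapon enhancement: +52 months
Adjusted term: 148 months + 47 months + 9 months + 52 months = 256 months
Cooperation with authorities reduction: 20% of 256 months = 51 months (rounded down)
After reduction: 256 − 51 = 205 months
Less pre-trial detention credit: 205 months − 53 months = 152 months
Cap at 308 months: 152 months is within the cap, no reduction.
Minimum 129 months: 152 months meets the minimum, no increase.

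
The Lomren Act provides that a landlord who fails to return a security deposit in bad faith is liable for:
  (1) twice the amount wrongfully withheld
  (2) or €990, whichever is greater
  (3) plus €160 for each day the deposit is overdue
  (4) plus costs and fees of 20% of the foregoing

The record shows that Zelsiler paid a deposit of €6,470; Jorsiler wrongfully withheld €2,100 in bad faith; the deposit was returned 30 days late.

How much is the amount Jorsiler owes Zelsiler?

€10,800

Doubled: 2 × €2,100 = €4,200
Minimum €990: €4,200 meets the minimum, no increase.
Late-return penalty: 30 × €160 = €4,800
Damages plus late penalty: €4,200 + €4,800 = €9,000
Costs and fees: 20% of €9,000 = €1,800
Total recovery: €9,000 + €1,800 = €10,800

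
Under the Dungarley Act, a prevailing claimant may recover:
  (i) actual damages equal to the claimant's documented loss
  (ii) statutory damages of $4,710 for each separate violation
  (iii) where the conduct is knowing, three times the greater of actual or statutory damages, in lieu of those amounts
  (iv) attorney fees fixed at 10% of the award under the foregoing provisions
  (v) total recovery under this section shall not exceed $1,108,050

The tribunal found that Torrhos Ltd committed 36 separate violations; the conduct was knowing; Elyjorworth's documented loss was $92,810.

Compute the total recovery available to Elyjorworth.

$559,548

Statutory damages: 36 × $4,710 = $169,560
Greater of actual damages ($92,810) or statutory damages ($169,560): $169,560
Trebled: 3 × $169,560 = $508,680
Attorney fees: 10% of $508,680 = $50,868
Total before cap: $508,680 + $50,868 = $559,548
Cap at $1,108,050: $559,548 is within the cap, no reduction.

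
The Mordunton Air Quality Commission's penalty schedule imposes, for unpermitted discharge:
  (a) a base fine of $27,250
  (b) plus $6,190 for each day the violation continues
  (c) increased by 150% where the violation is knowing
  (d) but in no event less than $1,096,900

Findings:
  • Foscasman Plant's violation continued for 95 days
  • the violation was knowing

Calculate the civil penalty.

$1,538,250

Per-day component: 95 × $6,190 = $588,050
Base plus per-day: $27,250 + $588,050 = $615,300
Enhancement: 150% of $615,300 = $922,950
Enhanced fine: $615,300 + $922,950 = $1,538,250
Minimum $1,096,900: $1,538,250 meets the minimum, no increase.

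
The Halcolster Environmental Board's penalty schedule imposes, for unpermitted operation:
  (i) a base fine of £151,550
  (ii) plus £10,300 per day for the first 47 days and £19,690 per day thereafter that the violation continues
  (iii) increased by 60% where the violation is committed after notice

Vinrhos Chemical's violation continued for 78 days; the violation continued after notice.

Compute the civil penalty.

First 47 days: 47 × £10,300 = £484,100
Remaining days: (78 − 47) × £19,690 = £610,390
Per-day component: £484,100 + £610,390 = £1,094,490
Base plus per-day: £151,550 + £1,094,490 = £1,246,040
Enhancement: 60% of £1,246,040 = £747,624
Enhanced fine: £1,246,040 + £747,624 = £1,993,664

£1,993,664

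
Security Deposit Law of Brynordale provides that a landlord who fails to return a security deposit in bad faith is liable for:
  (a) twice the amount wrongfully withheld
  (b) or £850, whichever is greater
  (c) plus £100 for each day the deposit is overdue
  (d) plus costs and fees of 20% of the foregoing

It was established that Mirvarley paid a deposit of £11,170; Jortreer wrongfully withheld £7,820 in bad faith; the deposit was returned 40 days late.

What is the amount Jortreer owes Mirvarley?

Doubled: 2 × £7,820 = £15,640
Minimum £850: £15,640 meets the minimum, no increase.
Late-return penalty: 40 × £100 = £4,000
Damages plus late penalty: £15,640 + £4,000 = £19,640
Costs and fees: 20% of £19,640 = £3,928
Total recovery: £19,640 + £3,928 = £23,568

£23,568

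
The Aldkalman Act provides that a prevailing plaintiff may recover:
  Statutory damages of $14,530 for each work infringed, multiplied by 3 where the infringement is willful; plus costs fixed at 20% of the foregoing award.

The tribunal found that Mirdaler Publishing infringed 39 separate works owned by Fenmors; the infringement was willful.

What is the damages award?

$2,040,012

Statutory damages: 39 × $14,530 = $566,670
Trebled: 3 × $566,670 = $1,700,010
Costs: 20% of $1,700,010 = $340,002
Award plus costs: $1,700,010 + $340,002 = $2,040,012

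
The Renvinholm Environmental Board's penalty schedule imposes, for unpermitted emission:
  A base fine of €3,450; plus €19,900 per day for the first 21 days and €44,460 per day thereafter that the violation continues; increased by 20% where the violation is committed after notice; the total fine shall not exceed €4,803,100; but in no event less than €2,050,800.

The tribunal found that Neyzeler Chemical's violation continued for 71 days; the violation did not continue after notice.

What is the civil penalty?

First 21 days: 21 × €19,900 = €417,900
Remaining days: (71 − 21) × €44,460 = €2,223,000
Per-day component: €417,900 + €2,223,000 = €2,640,900
Base plus per-day: €3,450 + €2,640,900 = €2,644,350
The violation did not continue after notice: no 20% increase.
Cap at €4,803,100: €2,644,350 is within the cap, no reduction.
Minimum €2,050,800: €2,644,350 meets the minimum, no increase.

€2,644,350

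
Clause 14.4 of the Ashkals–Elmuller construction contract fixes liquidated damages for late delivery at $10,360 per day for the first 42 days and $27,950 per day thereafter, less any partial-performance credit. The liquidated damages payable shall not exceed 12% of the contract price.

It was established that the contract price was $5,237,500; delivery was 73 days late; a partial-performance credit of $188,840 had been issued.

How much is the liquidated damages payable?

First 42 days: 42 × $10,360 = $435,120
Remaining days: (73 − 42) × $27,950 = $866,450
Accrued per-day damages: $435,120 + $866,450 = $1,301,570
Less partial-performance credit: $1,301,570 − $188,840 = $1,112,730
Cap: 12% of $5,237,500 = $628,500
Cap at $628,500: $1,112,730 exceeds the cap → $628,500

$628,500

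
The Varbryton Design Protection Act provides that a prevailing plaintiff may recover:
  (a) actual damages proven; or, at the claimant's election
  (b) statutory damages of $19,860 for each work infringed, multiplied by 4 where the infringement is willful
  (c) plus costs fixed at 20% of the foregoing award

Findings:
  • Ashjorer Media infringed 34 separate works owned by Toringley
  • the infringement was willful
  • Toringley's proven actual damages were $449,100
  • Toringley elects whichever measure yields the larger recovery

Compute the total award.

Statutory damages: 34 × $19,860 = $675,240
Multiplied by 4: 4 × $675,240 = $2,700,960
Greater of actual damages ($449,100) or enhanced statutory damages ($2,700,960): $2,700,960
Costs: 20% of $2,700,960 = $540,192
Award plus costs: $2,700,960 + $540,192 = $3,241,152

$3,241,152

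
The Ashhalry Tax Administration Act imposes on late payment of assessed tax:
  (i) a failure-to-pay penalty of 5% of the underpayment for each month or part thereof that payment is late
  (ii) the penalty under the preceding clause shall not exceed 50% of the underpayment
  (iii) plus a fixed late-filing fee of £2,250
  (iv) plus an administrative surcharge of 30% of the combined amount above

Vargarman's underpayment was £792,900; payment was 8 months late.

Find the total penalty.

£415,233

Accrued rate: 5% × 8 = 40%, capped at 50% → 40%
Failure-to-pay penalty: 40% of £792,900 = £317,160
Penalty before surcharge: £317,160 + £2,250 = £319,410
Administrative surcharge: 30% of £319,410 = £95,823
Total penalty: £319,410 + £95,823 = £415,233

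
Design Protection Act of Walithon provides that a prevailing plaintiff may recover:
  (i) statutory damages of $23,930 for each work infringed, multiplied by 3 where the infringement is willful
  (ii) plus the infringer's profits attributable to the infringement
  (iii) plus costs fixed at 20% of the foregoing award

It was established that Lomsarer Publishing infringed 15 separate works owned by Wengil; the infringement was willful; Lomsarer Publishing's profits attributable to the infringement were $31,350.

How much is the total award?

Statutory damages: 15 × $23,930 = $358,950
Trebled: 3 × $358,950 = $1,076,850
Combined award: $1,076,850 + $31,350 = $1,108,200
Costs: 20% of $1,108,200 = $221,640
Award plus costs: $1,108,200 + $221,640 = $1,329,840

$1,329,840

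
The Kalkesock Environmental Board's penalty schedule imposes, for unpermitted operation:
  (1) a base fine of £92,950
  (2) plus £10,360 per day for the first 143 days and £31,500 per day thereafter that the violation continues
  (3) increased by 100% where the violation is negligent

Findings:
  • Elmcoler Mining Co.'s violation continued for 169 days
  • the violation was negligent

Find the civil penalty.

First 143 days: 143 × £10,360 = £1,481,480
Remaining days: (169 − 143) × £31,500 = £819,000
Per-day component: £1,481,480 + £819,000 = £2,300,480
Base plus per-day: £92,950 + £2,300,480 = £2,393,430
Enhancement: 100% of £2,393,430 = £2,393,430
Enhanced fine: £2,393,430 + £2,393,430 = £4,786,860

£4,786,860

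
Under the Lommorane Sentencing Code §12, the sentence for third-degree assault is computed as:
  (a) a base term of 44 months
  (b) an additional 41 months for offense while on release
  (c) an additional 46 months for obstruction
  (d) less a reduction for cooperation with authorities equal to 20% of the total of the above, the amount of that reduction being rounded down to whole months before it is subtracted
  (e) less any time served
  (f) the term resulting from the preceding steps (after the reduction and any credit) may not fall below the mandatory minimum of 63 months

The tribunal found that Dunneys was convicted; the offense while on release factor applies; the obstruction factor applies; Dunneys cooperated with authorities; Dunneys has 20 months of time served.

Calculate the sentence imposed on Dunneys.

85 months

Offense while on release enhancement: +41 months
Obstruction enhancement: +46 months
Adjusted term: 44 months + 41 months + 46 months = 131 months
Cooperation with authorities reduction: 20% of 131 months = 26 months (rounded down)
After reduction: 131 − 26 = 105 months
Less time served: 105 months − 20 months = 85 months
Minimum 63 months: 85 months meets the minimum, no increase.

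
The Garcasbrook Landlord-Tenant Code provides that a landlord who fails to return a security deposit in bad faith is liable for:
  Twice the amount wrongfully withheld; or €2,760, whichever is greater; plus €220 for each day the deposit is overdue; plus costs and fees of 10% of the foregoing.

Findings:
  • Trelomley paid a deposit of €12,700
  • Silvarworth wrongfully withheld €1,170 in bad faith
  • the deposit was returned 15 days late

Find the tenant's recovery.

€6,666

Doubled: 2 × €1,170 = €2,340
Minimum €2,760: €2,340 is below the minimum → €2,760
Late-return penalty: 15 × €220 = €3,300
Damages plus late penalty: €2,760 + €3,300 = €6,060
Costs and fees: 10% of €6,060 = €606
Total recovery: €6,060 + €606 = €6,666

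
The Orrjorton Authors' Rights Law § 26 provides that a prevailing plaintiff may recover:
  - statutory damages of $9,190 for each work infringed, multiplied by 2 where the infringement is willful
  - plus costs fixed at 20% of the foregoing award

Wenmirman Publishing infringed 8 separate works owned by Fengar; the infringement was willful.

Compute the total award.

Statutory damages: 8 × $9,190 = $73,520
Doubled: 2 × $73,520 = $147,040
Costs: 20% of $147,040 = $29,408
Award plus costs: $147,040 + $29,408 = $176,448

$176,448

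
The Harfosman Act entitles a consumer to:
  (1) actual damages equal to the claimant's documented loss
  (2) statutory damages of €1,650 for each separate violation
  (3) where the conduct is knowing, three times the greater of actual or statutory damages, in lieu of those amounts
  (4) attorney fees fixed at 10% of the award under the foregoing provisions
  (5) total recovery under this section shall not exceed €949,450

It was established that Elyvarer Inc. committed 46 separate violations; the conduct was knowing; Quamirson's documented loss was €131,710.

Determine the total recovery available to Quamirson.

Statutory damages: 46 × €1,650 = €75,900
Greater of actual damages (€131,710) or statutory damages (€75,900): €131,710
Trebled: 3 × €131,710 = €395,130
Attorney fees: 10% of €395,130 = €39,513
Total before cap: €395,130 + €39,513 = €434,643
Cap at €949,450: €434,643 is within the cap, no reduction.

Total recovery: €434,643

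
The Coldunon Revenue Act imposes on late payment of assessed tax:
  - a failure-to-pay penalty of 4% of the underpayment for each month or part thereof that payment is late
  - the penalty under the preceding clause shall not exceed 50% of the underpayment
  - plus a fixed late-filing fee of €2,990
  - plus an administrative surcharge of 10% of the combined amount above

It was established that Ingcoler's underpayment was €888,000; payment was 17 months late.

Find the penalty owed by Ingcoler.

€491,689

Accrued rate: 4% × 17 = 68%, capped at 50% → 50%
Failure-to-pay penalty: 50% of €888,000 = €444,000
Penalty before surcharge: €444,000 + €2,990 = €446,990
Administrative surcharge: 10% of €446,990 = €44,699
Total penalty: €446,990 + €44,699 = €491,689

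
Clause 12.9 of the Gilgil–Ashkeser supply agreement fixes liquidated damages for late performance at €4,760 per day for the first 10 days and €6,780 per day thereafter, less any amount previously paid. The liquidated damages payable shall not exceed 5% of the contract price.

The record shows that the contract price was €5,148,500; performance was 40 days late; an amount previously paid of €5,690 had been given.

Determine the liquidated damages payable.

€245,310

First 10 days: 10 × €4,760 = €47,600
Remaining days: (40 − 10) × €6,780 = €203,400
Accrued per-day damages: €47,600 + €203,400 = €251,000
Less amount previously paid: €251,000 − €5,690 = €245,310
Cap: 5% of €5,148,500 = €257,425
Cap at €257,425: €245,310 is within the cap, no reduction.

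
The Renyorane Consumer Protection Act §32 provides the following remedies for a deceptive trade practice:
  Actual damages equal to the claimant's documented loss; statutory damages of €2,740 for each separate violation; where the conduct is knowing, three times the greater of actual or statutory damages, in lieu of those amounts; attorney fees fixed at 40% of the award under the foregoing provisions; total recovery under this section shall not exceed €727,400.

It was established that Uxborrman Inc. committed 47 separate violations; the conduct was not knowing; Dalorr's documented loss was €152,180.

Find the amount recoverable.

Statutory damages: 47 × €2,740 = €128,780
Conduct not knowing: the in-lieu enhancement does not apply.
Actual plus statutory damages: €152,180 + €128,780 = €280,960
Attorney fees: 40% of €280,960 = €112,384
Total before cap: €280,960 + €112,384 = €393,344
Cap at €727,400: €393,344 is within the cap, no reduction.

€393,344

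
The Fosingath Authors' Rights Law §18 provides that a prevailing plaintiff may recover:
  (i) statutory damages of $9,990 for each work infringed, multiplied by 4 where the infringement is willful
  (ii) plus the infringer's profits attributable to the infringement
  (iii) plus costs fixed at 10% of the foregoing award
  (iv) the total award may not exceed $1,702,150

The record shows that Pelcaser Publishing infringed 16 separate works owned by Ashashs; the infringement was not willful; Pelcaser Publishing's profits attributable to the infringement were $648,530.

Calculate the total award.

Statutory damages: 16 × $9,990 = $159,840
Infringement not willful: no ×4 enhancement.
Combined award: $159,840 + $648,530 = $808,370
Costs: 10% of $808,370 = $80,837
Award plus costs: $808,370 + $80,837 = $889,207
Cap at $1,702,150: $889,207 is within the cap, no reduction.

Award: $889,207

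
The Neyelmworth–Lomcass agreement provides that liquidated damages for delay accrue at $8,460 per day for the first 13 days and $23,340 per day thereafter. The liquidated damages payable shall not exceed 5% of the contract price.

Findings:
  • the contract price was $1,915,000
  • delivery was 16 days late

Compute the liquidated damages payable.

$95,750

First 13 days: 13 × $8,460 = $109,980
Remaining days: (16 − 13) × $23,340 = $70,020
Accrued per-day damages: $109,980 + $70,020 = $180,000
Cap: 5% of $1,915,000 = $95,750
Cap at $95,750: $180,000 exceeds the cap → $95,750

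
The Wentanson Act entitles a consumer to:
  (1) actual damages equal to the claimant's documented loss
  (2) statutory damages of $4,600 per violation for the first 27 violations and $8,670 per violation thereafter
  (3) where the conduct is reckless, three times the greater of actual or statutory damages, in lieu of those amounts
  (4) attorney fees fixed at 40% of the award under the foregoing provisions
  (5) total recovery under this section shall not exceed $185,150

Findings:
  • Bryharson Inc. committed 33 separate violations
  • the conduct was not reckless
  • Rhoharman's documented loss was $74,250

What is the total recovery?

First 27 violations: 27 × $4,600 = $124,200
Remaining violations: (33 − 27) × $8,670 = $52,020
Statutory damages: $124,200 + $52,020 = $176,220
Conduct not reckless: the in-lieu enhancement does not apply.
Actual plus statutory damages: $74,250 + $176,220 = $250,470
Attorney fees: 40% of $250,470 = $100,188
Total before cap: $250,470 + $100,188 = $350,658
Cap at $185,150: $350,658 exceeds the cap → $185,150

$185,150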